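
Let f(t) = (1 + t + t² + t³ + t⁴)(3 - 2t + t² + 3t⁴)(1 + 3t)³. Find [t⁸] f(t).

(1 + t + t² + t³ + t⁴) has coefficients 1,1,1,1,1 for degrees 0…4.
(3 - 2t + t² + 3t⁴) has coefficients 3,-2,1,0,3,0,0,0,0 for degrees 0…8.
Finally multiplying by (1 + 3t)³, the product of all factors after the first has coefficients 3,25,64,36,-24,54,81,81,0 for degrees 0…8.
[t⁸] = 1·0 + 1·81 + 1·81 + 1·54 + 1·(-24) = 192.

192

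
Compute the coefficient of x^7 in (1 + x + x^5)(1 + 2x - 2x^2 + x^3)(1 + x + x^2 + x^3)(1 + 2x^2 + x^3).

7

(1 + x + x^5) has coefficients 1,1,0,0,0,1 for degrees 0…5.
(1 + 2x - 2x^2 + x^3) has coefficients 1,2,-2,1,0,0,0,0 for degrees 0…7.
Multiplying by (1 + x + x^2 + x^3) gives running coefficients 1,3,1,2,1,-1,1,0 for degrees 0…7.
Finally multiplying by (1 + 2x^2 + x^3), the product of all factors after the first has coefficients 1,3,3,9,6,4,5,-1 for degrees 0…7.
[x^7] = 1·(-1) + 1·5 + 1·3 = 7.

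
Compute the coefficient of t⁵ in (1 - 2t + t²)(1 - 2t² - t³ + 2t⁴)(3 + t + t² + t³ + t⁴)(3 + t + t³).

(1 - 2t + t²) has coefficients 1,-2,1 for degrees 0…2.
(1 - 2t² - t³ + 2t⁴) has coefficients 1,0,-2,-1,2,0 for degrees 0…5.
Multiplying by (3 + t + t² + t³ + t⁴) gives running coefficients 3,1,-5,-4,4,-1 for degrees 0…5.
Finally multiplying by (3 + t + t³), the product of all factors after the first has coefficients 9,6,-14,-14,9,-4 for degrees 0…5.
[t⁵] = 1·(-4) − 2·9 + 1·(-14) = -36.

-36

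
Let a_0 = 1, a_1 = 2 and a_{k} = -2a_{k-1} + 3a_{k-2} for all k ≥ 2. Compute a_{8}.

-1639

The ordinary generating function has denominator 1 + 2z - 3z^2.
Iterating the recurrence: a_0,…,a_{8} = 1, 2, -1, 8, -19, 62, -181, 548, -1639.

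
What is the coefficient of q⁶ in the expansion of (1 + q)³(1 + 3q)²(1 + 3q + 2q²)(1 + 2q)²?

(1 + q)³ has coefficients 1,3,3,1 for degrees 0…3.
(1 + 3q)² has coefficients 1,6,9,0,0,0,0 for degrees 0…6.
Multiplying by (1 + 3q + 2q²) gives running coefficients 1,9,29,39,18,0,0 for degrees 0…6.
Finally multiplying by (1 + 2q)², the product of all factors after the first has coefficients 1,13,69,191,290,228,72 for degrees 0…6.
[q⁶] = 1·72 + 3·228 + 3·290 + 1·191 = 1817.

1817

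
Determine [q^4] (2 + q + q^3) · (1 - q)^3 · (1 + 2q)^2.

16

(2 + q + q^3) has coefficients 2,1,0,1 for degrees 0…3.
(1 - q)^3 has coefficients 1,-3,3,-1,0 for degrees 0…4.
Finally multiplying by (1 + 2q)^2, the product of all factors after the first has coefficients 1,1,-5,-1,8 for degrees 0…4.
[q^4] = 2·8 + 1·(-1) + 1·1 = 16.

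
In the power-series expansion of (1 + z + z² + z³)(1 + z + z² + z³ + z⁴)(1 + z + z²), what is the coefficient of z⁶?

(1 + z + z² + z³) has coefficients 1,1,1,1 for degrees 0…3.
(1 + z + z² + z³ + z⁴) has coefficients 1,1,1,1,1,0,0 for degrees 0…6.
Finally multiplying by (1 + z + z²), the product of all factors after the first has coefficients 1,2,3,3,3,2,1 for degrees 0…6.
[z⁶] = 1·1 + 1·2 + 1·3 + 1·3 = 9.

9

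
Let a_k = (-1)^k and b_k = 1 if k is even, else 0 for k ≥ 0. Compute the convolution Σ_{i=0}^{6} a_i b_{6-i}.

Write out a_i and b_{6-i} for i = 0,…,6 and sum the products.
Σ = 1·1 − 1·0 + 1·1 − 1·0 + 1·1 − 1·0 + 1·1 = 4.

4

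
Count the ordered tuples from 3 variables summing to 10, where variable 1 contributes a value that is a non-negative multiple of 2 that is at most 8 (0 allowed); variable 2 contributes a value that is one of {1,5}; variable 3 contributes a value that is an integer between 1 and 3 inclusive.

The generating function for the choices is (1 + q^2 + q^4 + q^6 + q^8)·(q + q^5)·(q + q^2 + q^3); the count is [q^10].
(1 + q^2 + q^4 + q^6 + q^8) has coefficients 1,0,1,0,1,0,1,0,1 for degrees 0…8.
(q + q^5) has coefficients 0,1,0,0,0,1,0,0,0,0,0 for degrees 0…10.
Finally multiplying by (q + q^2 + q^3), the product of all factors after the first has coefficients 0,0,1,1,1,0,1,1,1,0,0 for degrees 0…10.
[q^10] = 1·0 + 1·1 + 1·1 + 1·1 + 1·1 = 4.

4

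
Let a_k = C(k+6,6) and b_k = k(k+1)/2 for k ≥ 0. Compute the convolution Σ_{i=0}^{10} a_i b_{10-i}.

48620

Write out a_i and b_{10-i} for i = 0,…,10 and sum the products.
Σ = 1·55 + 7·45 + 28·36 + 84·28 + 210·21 + 462·15 + 924·10 + 1716·6 + 3003·3 + 5005·1 + 8008·0 = 48620.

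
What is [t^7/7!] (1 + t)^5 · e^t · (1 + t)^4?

1047376

The EGF product rule gives c_7 = Σ_{k_1+k_2+k_3=7} C(7; k_1,k_2,k_3) · ∏ g_i(k_i), where (1+t)^5 gives the falling factorial (5)_k; e^t gives (1)^k; (1+t)^4 gives the falling factorial (4)_k.
g_1(k) for k = 0…7: 1, 5, 20, 60, 120, 120, 0, 0.
g_2(k) for k = 0…7: 1, 1, 1, 1, 1, 1, 1, 1.
g_3(k) for k = 0…7: 1, 4, 12, 24, 24, 0, 0, 0.
First combine the last two factors: h(k) = Σ_j C(k,j)·g_2(j)·g_3(k−j) for k = 0…7: 1, 5, 21, 73, 209, 501, 1045, 1961.
c_7 = Σ_k C(7,k)·g_1(k)·h(7−k) = 1·1·1961 + 7·5·1045 + 21·20·501 + 35·60·209 + 35·120·73 + 21·120·21 = 1961 + 36575 + 210420 + 438900 + 306600 + 52920 = 1047376.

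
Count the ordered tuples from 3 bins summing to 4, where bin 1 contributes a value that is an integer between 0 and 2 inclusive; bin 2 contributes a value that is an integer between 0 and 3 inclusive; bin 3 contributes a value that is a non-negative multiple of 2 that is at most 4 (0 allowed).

The generating function for the choices is (1 + q + q²)·(1 + q + q² + q³)·(1 + q² + q⁴); the count is [q⁴].
(1 + q + q²) has coefficients 1,1,1 for degrees 0…2.
(1 + q + q² + q³) has coefficients 1,1,1,1,0 for degrees 0…4.
Finally multiplying by (1 + q² + q⁴), the product of all factors after the first has coefficients 1,1,2,2,2 for degrees 0…4.
[q⁴] = 1·2 + 1·2 + 1·2 = 6.

6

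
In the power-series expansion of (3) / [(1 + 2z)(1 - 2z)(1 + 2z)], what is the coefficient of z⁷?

The denominator gives the recurrence a_n = −2a_(n−1) + 4a_(n−2) + 8a_(n−3) for n ≥ 3; the numerator fixes a_0 = 3, a_1 = -6, a_2 = 24.
Iterating: 3, -6, 24, -48, 144, -288, 768, -1536, so a_7 = -1536.

-1536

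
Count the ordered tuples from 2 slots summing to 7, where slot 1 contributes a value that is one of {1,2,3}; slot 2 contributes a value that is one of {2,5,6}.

2

The generating function for the choices is (q + q² + q³)·(q² + q⁵ + q⁶); the count is [q⁷].
(q + q² + q³) has coefficients 0,1,1,1 for degrees 0…3.
(q² + q⁵ + q⁶) has coefficients 0,0,1,0,0,1,1,0 for degrees 0…7.
[q⁷] = 1·1 + 1·1 + 1·0 = 2.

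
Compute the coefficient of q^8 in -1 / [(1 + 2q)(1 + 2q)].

-2304

The denominator gives the recurrence a_n = −4a_(n−1) − 4a_(n−2) for n ≥ 2; the numerator fixes a_0 = -1, a_1 = 4.
Iterating: -1, 4, -12, 32, -80, 192, -448, 1024, -2304, so a_8 = -2304.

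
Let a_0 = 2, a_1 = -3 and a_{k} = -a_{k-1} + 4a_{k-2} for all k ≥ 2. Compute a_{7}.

The ordinary generating function has denominator 1 + z - 4z^2.
Iterating the recurrence: a_0,…,a_{7} = 2, -3, 11, -23, 67, -159, 427, -1063.

-1063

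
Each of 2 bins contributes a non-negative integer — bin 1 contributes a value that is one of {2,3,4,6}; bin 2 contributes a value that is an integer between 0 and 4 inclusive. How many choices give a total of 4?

The generating function for the choices is (x^2 + x^3 + x^4 + x^6)·(1 + x + x^2 + x^3 + x^4); the count is [x^4].
(x^2 + x^3 + x^4 + x^6) has coefficients 0,0,1,1,1 for degrees 0…4.
(1 + x + x^2 + x^3 + x^4) has coefficients 1,1,1,1,1 for degrees 0…4.
[x^4] = 1·1 + 1·1 + 1·1 = 3.

3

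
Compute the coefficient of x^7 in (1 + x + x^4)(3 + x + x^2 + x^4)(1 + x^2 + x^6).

(1 + x + x^4) has coefficients 1,1,0,0,1 for degrees 0…4.
(3 + x + x^2 + x^4) has coefficients 3,1,1,0,1,0,0,0 for degrees 0…7.
Finally multiplying by (1 + x^2 + x^6), the product of all factors after the first has coefficients 3,1,4,1,2,0,4,1 for degrees 0…7.
[x^7] = 1·1 + 1·4 + 1·1 = 6.

6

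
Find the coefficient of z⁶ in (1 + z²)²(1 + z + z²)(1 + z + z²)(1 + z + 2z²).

(1 + z²)² has coefficients 1,0,2,0,1 for degrees 0…4.
(1 + z + z²) has coefficients 1,1,1,0,0,0,0 for degrees 0…6.
Multiplying by (1 + z + z²) gives running coefficients 1,2,3,2,1,0,0 for degrees 0…6.
Finally multiplying by (1 + z + 2z²), the product of all factors after the first has coefficients 1,3,7,9,9,5,2 for degrees 0…6.
[z⁶] = 1·2 + 2·9 + 1·7 = 27.

27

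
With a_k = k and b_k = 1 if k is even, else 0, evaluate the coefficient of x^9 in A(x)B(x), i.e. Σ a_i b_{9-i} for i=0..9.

25

The convolution is the t^9 coefficient of A(t)B(t).
Σ = 0·0 + 1·1 + 2·0 + 3·1 + 4·0 + 5·1 + 6·0 + 7·1 + 8·0 + 9·1 = 25.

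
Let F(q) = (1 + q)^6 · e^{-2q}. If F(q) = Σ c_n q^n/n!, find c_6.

The EGF product rule gives c_6 = Σ_{k_1+k_2=6} C(6; k_1,k_2) · ∏ g_i(k_i), where (1+q)^6 gives the falling factorial (6)_k; e^{-2q} gives (-2)^k.
g_1(k) for k = 0…6: 1, 6, 30, 120, 360, 720, 720.
g_2(k) for k = 0…6: 1, -2, 4, -8, 16, -32, 64.
c_6 = Σ_k C(6,k)·g_1(k)·g_2(6−k) = 1·1·64 + 6·6·(-32) + 15·30·16 + 20·120·(-8) + 15·360·4 + 6·720·(-2) + 1·720·1 = 64 − 1152 + 7200 − 19200 + 21600 − 8640 + 720 = 592.

592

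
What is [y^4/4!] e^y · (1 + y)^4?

209

The EGF product rule gives c_4 = Σ_{k_1+k_2=4} C(4; k_1,k_2) · ∏ g_i(k_i), where e^y gives (1)^k; (1+y)^4 gives the falling factorial (4)_k.
g_1(k) for k = 0…4: 1, 1, 1, 1, 1.
g_2(k) for k = 0…4: 1, 4, 12, 24, 24.
c_4 = Σ_k C(4,k)·g_1(k)·g_2(4−k) = 1·1·24 + 4·1·24 + 6·1·12 + 4·1·4 + 1·1·1 = 24 + 96 + 72 + 16 + 1 = 209.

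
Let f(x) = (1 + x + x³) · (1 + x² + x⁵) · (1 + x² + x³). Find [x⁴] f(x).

2

(1 + x + x³) has coefficients 1,1,0,1 for degrees 0…3.
(1 + x² + x⁵) has coefficients 1,0,1,0,0 for degrees 0…4.
Finally multiplying by (1 + x² + x³), the product of all factors after the first has coefficients 1,0,2,1,1 for degrees 0…4.
[x⁴] = 1·1 + 1·1 + 1·0 = 2.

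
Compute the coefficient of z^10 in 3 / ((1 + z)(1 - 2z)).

Partial fractions give a closed form: a_n = (1)·(-1)^n + (2)·2^n.
At n = 10: a_10 = 2049.

2049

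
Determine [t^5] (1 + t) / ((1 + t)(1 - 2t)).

Partial fractions give a closed form: a_n = (1)·2^n.
At n = 5: a_5 = 32.

32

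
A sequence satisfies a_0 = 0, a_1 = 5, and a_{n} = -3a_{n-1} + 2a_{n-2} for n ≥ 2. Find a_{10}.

The ordinary generating function has denominator 1 + 3z - 2z^2.
Iterating the recurrence: a_0,…,a_{10} = 0, 5, -15, 55, -195, 695, -2475, 8815, -31395, 111815, -398235.

-398235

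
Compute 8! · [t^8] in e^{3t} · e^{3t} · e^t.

The EGF product rule gives c_8 = Σ_{k_1+k_2+k_3=8} C(8; k_1,k_2,k_3) · ∏ g_i(k_i), where e^{3t} gives (3)^k; e^{3t} gives (3)^k; e^t gives (1)^k.
g_1(k) for k = 0…8: 1, 3, 9, 27, 81, 243, 729, 2187, 6561.
g_2(k) for k = 0…8: 1, 3, 9, 27, 81, 243, 729, 2187, 6561.
g_3(k) for k = 0…8: 1, 1, 1, 1, 1, 1, 1, 1, 1.
First combine the last two factors: h(k) = Σ_j C(k,j)·g_2(j)·g_3(k−j) for k = 0…8: 1, 4, 16, 64, 256, 1024, 4096, 16384, 65536.
c_8 = Σ_k C(8,k)·g_1(k)·h(8−k) = 1·1·65536 + 8·3·16384 + 28·9·4096 + 56·27·1024 + 70·81·256 + 56·243·64 + 28·729·16 + 8·2187·4 + 1·6561·1 = 65536 + 393216 + 1032192 + 1548288 + 1451520 + 870912 + 326592 + 69984 + 6561 = 5764801.

5764801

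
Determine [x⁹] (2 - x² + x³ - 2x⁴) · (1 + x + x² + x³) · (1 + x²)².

-6

(2 - x² + x³ - 2x⁴) has coefficients 2,0,-1,1,-2 for degrees 0…4.
(1 + x + x² + x³) has coefficients 1,1,1,1,0,0,0,0,0,0 for degrees 0…9.
Finally multiplying by (1 + x²)², the product of all factors after the first has coefficients 1,1,3,3,3,3,1,1,0,0 for degrees 0…9.
[x⁹] = 2·0 − 1·1 + 1·1 − 2·3 = -6.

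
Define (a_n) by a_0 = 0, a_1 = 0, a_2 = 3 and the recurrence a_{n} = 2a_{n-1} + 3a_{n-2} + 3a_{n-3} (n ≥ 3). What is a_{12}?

245271

The ordinary generating function has denominator 1 - 2z - 3z^2 - 3z^3.
Iterating the recurrence: a_0,…,a_{12} = 0, 0, 3, 6, 21, 69, 219, 708, 2280, 7341, 23646, 76155, 245271.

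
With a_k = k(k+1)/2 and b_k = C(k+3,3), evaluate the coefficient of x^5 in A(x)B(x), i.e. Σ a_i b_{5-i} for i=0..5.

This is [x^5] in the product of the two ordinary generating functions.
Σ = 0·56 + 1·35 + 3·20 + 6·10 + 10·4 + 15·1 = 210.

210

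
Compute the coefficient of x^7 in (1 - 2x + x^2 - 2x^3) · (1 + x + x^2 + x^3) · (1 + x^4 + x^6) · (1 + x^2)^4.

(1 - 2x + x^2 - 2x^3) has coefficients 1,-2,1,-2 for degrees 0…3.
(1 + x + x^2 + x^3) has coefficients 1,1,1,1,0,0,0,0 for degrees 0…7.
Multiplying by (1 + x^4 + x^6) gives running coefficients 1,1,1,1,1,1,2,2 for degrees 0…7.
Finally multiplying by (1 + x^2)^4, the product of all factors after the first has coefficients 1,1,5,5,11,11,16,16 for degrees 0…7.
[x^7] = 1·16 − 2·16 + 1·11 − 2·11 = -27.

-27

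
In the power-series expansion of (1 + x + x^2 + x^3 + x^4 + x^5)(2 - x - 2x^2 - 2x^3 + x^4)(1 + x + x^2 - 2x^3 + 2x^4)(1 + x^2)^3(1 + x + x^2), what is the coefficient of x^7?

(1 + x + x^2 + x^3 + x^4 + x^5) has coefficients 1,1,1,1,1,1 for degrees 0…5.
(2 - x - 2x^2 - 2x^3 + x^4) has coefficients 2,-1,-2,-2,1,0,0,0 for degrees 0…7.
Multiplying by (1 + x + x^2 - 2x^3 + 2x^4) gives running coefficients 2,1,-1,-9,3,1,1,-6 for degrees 0…7.
Multiplying by (1 + x^2)^3 gives running coefficients 2,1,5,-6,6,-23,9,-29 for degrees 0…7.
Finally multiplying by (1 + x + x^2), the product of all factors after the first has coefficients 2,3,8,0,5,-23,-8,-43 for degrees 0…7.
[x^7] = 1·(-43) + 1·(-8) + 1·(-23) + 1·5 + 1·0 + 1·8 = -61.

-61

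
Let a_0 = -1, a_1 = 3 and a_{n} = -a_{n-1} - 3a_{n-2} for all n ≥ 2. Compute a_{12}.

The ordinary generating function has denominator 1 + z + 3z^2.
Iterating the recurrence: a_0,…,a_{12} = -1, 3, 0, -9, 9, 18, -45, -9, 144, -117, -315, 666, 279.

279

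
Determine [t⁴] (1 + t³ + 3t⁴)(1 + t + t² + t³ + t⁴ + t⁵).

(1 + t³ + 3t⁴) has coefficients 1,0,0,1,3 for degrees 0…4.
(1 + t + t² + t³ + t⁴ + t⁵) has coefficients 1,1,1,1,1 for degrees 0…4.
[t⁴] = 1·1 + 1·1 + 3·1 = 5.

5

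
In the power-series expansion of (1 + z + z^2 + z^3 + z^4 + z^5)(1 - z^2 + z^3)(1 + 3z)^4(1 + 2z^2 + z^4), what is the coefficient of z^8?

(1 + z + z^2 + z^3 + z^4 + z^5) has coefficients 1,1,1,1,1,1 for degrees 0…5.
(1 - z^2 + z^3) has coefficients 1,0,-1,1,0,0,0,0,0 for degrees 0…8.
Multiplying by (1 + 3z)^4 gives running coefficients 1,12,53,97,39,-54,27,81,0 for degrees 0…8.
Finally multiplying by (1 + 2z^2 + z^4), the product of all factors after the first has coefficients 1,12,55,121,146,152,158,70,93 for degrees 0…8.
[z^8] = 1·93 + 1·70 + 1·158 + 1·152 + 1·146 + 1·121 = 740.

740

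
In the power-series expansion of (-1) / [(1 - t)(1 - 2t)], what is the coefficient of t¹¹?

-4095

Partial fractions give a closed form: a_n = (1)·1^n + (-2)·2^n.
At n = 11: a_11 = -4095.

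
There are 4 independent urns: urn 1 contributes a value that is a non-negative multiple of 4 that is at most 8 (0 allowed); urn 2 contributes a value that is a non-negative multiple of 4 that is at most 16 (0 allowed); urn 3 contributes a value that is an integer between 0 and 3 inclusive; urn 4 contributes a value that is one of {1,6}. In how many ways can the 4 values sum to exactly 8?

The generating function for the choices is (1 + x^4 + x^8)·(1 + x^4 + x^8 + x^12 + x^16)·(1 + x + x^2 + x^3)·(x + x^6); the count is [x^8].
(1 + x^4 + x^8) has coefficients 1,0,0,0,1,0,0,0,1 for degrees 0…8.
(1 + x^4 + x^8 + x^12 + x^16) has coefficients 1,0,0,0,1,0,0,0,1 for degrees 0…8.
Multiplying by (1 + x + x^2 + x^3) gives running coefficients 1,1,1,1,1,1,1,1,1 for degrees 0…8.
Finally multiplying by (x + x^6), the product of all factors after the first has coefficients 0,1,1,1,1,1,2,2,2 for degrees 0…8.
[x^8] = 1·2 + 1·1 + 1·0 = 3.

3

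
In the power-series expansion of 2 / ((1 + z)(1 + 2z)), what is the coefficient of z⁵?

The denominator gives the recurrence a_n = −3a_(n−1) − 2a_(n−2) for n ≥ 2; the numerator fixes a_0 = 2, a_1 = -6.
Iterating: 2, -6, 14, -30, 62, -126, so a_5 = -126.

-126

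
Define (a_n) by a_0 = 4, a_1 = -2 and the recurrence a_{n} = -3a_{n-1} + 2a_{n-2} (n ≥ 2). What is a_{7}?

The ordinary generating function has denominator 1 + 3z - 2z^2.
Iterating the recurrence: a_0,…,a_{7} = 4, -2, 14, -46, 166, -590, 2102, -7486.

-7486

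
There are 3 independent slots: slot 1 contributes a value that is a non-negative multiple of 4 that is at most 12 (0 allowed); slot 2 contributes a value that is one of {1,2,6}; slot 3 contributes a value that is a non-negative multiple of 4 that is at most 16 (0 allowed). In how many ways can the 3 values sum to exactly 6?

3

The generating function for the choices is (1 + y⁴ + y⁸ + y¹²)·(y + y² + y⁶)·(1 + y⁴ + y⁸ + y¹² + y¹⁶); the count is [y⁶].
(1 + y⁴ + y⁸ + y¹²) has coefficients 1,0,0,0,1,0,0 for degrees 0…6.
(y + y² + y⁶) has coefficients 0,1,1,0,0,0,1 for degrees 0…6.
Finally multiplying by (1 + y⁴ + y⁸ + y¹² + y¹⁶), the product of all factors after the first has coefficients 0,1,1,0,0,1,2 for degrees 0…6.
[y⁶] = 1·2 + 1·1 = 3.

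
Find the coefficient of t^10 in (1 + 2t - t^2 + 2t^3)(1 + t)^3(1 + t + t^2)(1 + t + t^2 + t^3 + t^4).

21

(1 + 2t - t^2 + 2t^3) has coefficients 1,2,-1,2 for degrees 0…3.
(1 + t)^3 has coefficients 1,3,3,1,0,0,0,0,0,0,0 for degrees 0…10.
Multiplying by (1 + t + t^2) gives running coefficients 1,4,7,7,4,1,0,0,0,0,0 for degrees 0…10.
Finally multiplying by (1 + t + t^2 + t^3 + t^4), the product of all factors after the first has coefficients 1,5,12,19,23,23,19,12,5,1,0 for degrees 0…10.
[t^10] = 1·0 + 2·1 − 1·5 + 2·12 = 21.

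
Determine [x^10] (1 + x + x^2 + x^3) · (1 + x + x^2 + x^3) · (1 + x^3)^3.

11

(1 + x + x^2 + x^3) has coefficients 1,1,1,1 for degrees 0…3.
(1 + x + x^2 + x^3) has coefficients 1,1,1,1,0,0,0,0,0,0,0 for degrees 0…10.
Finally multiplying by (1 + x^3)^3, the product of all factors after the first has coefficients 1,1,1,4,3,3,6,3,3,4,1 for degrees 0…10.
[x^10] = 1·1 + 1·4 + 1·3 + 1·3 = 11.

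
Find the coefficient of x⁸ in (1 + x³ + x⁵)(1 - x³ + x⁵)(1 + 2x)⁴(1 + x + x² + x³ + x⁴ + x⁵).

(1 + x³ + x⁵) has coefficients 1,0,0,1,0,1 for degrees 0…5.
(1 - x³ + x⁵) has coefficients 1,0,0,-1,0,1,0,0,0 for degrees 0…8.
Multiplying by (1 + 2x)⁴ gives running coefficients 1,8,24,31,8,-23,-24,8,32 for degrees 0…8.
Finally multiplying by (1 + x + x² + x³ + x⁴ + x⁵), the product of all factors after the first has coefficients 1,9,33,64,72,49,24,24,32 for degrees 0…8.
[x⁸] = 1·32 + 1·49 + 1·64 = 145.

145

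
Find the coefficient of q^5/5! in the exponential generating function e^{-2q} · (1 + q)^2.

-32

The EGF product rule gives c_5 = Σ_{k_1+k_2=5} C(5; k_1,k_2) · ∏ g_i(k_i), where e^{-2q} gives (-2)^k; (1+q)^2 gives the falling factorial (2)_k.
g_1(k) for k = 0…5: 1, -2, 4, -8, 16, -32.
g_2(k) for k = 0…5: 1, 2, 2, 0, 0, 0.
c_5 = Σ_k C(5,k)·g_1(k)·g_2(5−k) = 10·(-8)·2 + 5·16·2 + 1·(-32)·1 = −160 + 160 − 32 = -32.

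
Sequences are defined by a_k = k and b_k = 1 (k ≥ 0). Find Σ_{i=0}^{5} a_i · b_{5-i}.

Write out a_i and b_{5-i} for i = 0,…,5 and sum the products.
Σ = 0·1 + 1·1 + 2·1 + 3·1 + 4·1 + 5·1 = 15.

15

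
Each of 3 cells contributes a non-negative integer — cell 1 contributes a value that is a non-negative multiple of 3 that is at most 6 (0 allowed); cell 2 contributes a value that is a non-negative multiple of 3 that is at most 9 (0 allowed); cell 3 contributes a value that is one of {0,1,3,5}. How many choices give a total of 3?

The generating function for the choices is (1 + z³ + z⁶)·(1 + z³ + z⁶ + z⁹)·(1 + z + z³ + z⁵); the count is [z³].
(1 + z³ + z⁶) has coefficients 1,0,0,1 for degrees 0…3.
(1 + z³ + z⁶ + z⁹) has coefficients 1,0,0,1 for degrees 0…3.
Finally multiplying by (1 + z + z³ + z⁵), the product of all factors after the first has coefficients 1,1,0,2 for degrees 0…3.
[z³] = 1·2 + 1·1 = 3.

3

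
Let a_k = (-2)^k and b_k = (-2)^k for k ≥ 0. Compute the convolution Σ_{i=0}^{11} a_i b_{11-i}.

Write out a_i and b_{11-i} for i = 0,…,11 and sum the products.
Σ = 1·(-2048) − 2·1024 + 4·(-512) − 8·256 + 16·(-128) − 32·64 + 64·(-32) − 128·16 + 256·(-8) − 512·4 + 1024·(-2) − 2048·1 = -24576.

-24576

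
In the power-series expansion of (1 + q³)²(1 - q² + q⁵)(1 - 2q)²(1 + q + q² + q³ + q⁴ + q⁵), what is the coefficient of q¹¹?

3

(1 + q³)² has coefficients 1,0,0,2,0,0,1 for degrees 0…6.
(1 - q² + q⁵) has coefficients 1,0,-1,0,0,1,0,0,0,0,0,0 for degrees 0…11.
Multiplying by (1 - 2q)² gives running coefficients 1,-4,3,4,-4,1,-4,4,0,0,0,0 for degrees 0…11.
Finally multiplying by (1 + q + q² + q³ + q⁴ + q⁵), the product of all factors after the first has coefficients 1,-3,0,4,0,1,-4,4,1,-3,1,0 for degrees 0…11.
[q¹¹] = 1·0 + 2·1 + 1·1 = 3.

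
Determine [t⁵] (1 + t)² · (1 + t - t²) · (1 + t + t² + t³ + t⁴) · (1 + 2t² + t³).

(1 + t)² has coefficients 1,2,1 for degrees 0…2.
(1 + t - t²) has coefficients 1,1,-1,0,0,0 for degrees 0…5.
Multiplying by (1 + t + t² + t³ + t⁴) gives running coefficients 1,2,1,1,1,0 for degrees 0…5.
Finally multiplying by (1 + 2t² + t³), the product of all factors after the first has coefficients 1,2,3,6,5,3 for degrees 0…5.
[t⁵] = 1·3 + 2·5 + 1·6 = 19.

19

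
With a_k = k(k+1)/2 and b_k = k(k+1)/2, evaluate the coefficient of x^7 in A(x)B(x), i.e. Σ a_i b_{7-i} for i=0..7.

The convolution is the t^7 coefficient of A(t)B(t).
Σ = 0·28 + 1·21 + 3·15 + 6·10 + 10·6 + 15·3 + 21·1 + 28·0 = 252.

252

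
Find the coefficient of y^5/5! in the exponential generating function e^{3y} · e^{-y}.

32

The EGF product rule gives c_5 = Σ_{k_1+k_2=5} C(5; k_1,k_2) · ∏ g_i(k_i), where e^{3y} gives (3)^k; e^{-y} gives (-1)^k.
g_1(k) for k = 0…5: 1, 3, 9, 27, 81, 243.
g_2(k) for k = 0…5: 1, -1, 1, -1, 1, -1.
c_5 = Σ_k C(5,k)·g_1(k)·g_2(5−k) = 1·1·(-1) + 5·3·1 + 10·9·(-1) + 10·27·1 + 5·81·(-1) + 1·243·1 = −1 + 15 − 90 + 270 − 405 + 243 = 32.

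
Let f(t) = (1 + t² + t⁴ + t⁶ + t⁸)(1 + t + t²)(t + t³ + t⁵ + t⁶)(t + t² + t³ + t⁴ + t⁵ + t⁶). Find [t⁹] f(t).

(1 + t² + t⁴ + t⁶ + t⁸) has coefficients 1,0,1,0,1,0,1,0,1 for degrees 0…8.
(1 + t + t²) has coefficients 1,1,1,0,0,0,0,0,0,0 for degrees 0…9.
Multiplying by (t + t³ + t⁵ + t⁶) gives running coefficients 0,1,1,2,1,2,2,2,1,0 for degrees 0…9.
Finally multiplying by (t + t² + t³ + t⁴ + t⁵ + t⁶), the product of all factors after the first has coefficients 0,0,1,2,4,5,7,9,10,10 for degrees 0…9.
[t⁹] = 1·10 + 1·9 + 1·5 + 1·2 + 1·0 = 26.

26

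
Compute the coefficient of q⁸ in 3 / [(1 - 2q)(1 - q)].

Partial fractions give a closed form: a_n = (6)·2^n + (-3)·1^n.
At n = 8: a_8 = 1533.

1533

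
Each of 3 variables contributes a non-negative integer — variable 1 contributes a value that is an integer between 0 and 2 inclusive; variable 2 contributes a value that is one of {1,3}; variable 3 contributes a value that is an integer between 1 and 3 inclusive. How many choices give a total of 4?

4

The generating function for the choices is (1 + t + t²)·(t + t³)·(t + t² + t³); the count is [t⁴].
(1 + t + t²) has coefficients 1,1,1 for degrees 0…2.
(t + t³) has coefficients 0,1,0,1,0 for degrees 0…4.
Finally multiplying by (t + t² + t³), the product of all factors after the first has coefficients 0,0,1,1,2 for degrees 0…4.
[t⁴] = 1·2 + 1·1 + 1·1 = 4.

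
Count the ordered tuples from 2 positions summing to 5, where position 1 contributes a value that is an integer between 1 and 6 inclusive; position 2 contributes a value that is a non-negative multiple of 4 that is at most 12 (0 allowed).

2

The generating function for the choices is (q + q² + q³ + q⁴ + q⁵ + q⁶)·(1 + q⁴ + q⁸ + q¹²); the count is [q⁵].
(q + q² + q³ + q⁴ + q⁵ + q⁶) has coefficients 0,1,1,1,1,1 for degrees 0…5.
(1 + q⁴ + q⁸ + q¹²) has coefficients 1,0,0,0,1,0 for degrees 0…5.
[q⁵] = 1·1 + 1·0 + 1·0 + 1·0 + 1·1 = 2.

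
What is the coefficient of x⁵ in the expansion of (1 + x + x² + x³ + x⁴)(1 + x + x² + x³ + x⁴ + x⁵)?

(1 + x + x² + x³ + x⁴) has coefficients 1,1,1,1,1 for degrees 0…4.
(1 + x + x² + x³ + x⁴ + x⁵) has coefficients 1,1,1,1,1,1 for degrees 0…5.
[x⁵] = 1·1 + 1·1 + 1·1 + 1·1 + 1·1 = 5.

5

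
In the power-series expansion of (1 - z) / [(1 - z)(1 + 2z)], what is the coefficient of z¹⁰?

The denominator gives the recurrence a_n = −a_(n−1) + 2a_(n−2) for n ≥ 2; the numerator fixes a_0 = 1, a_1 = -2.
Iterating: 1, -2, 4, -8, 16, -32, 64, -128, 256, -512, 1024, so a_10 = 1024.

1024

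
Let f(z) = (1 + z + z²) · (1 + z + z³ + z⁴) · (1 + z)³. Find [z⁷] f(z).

11

(1 + z + z²) has coefficients 1,1,1 for degrees 0…2.
(1 + z + z³ + z⁴) has coefficients 1,1,0,1,1,0,0,0 for degrees 0…7.
Finally multiplying by (1 + z)³, the product of all factors after the first has coefficients 1,4,6,5,5,6,4,1 for degrees 0…7.
[z⁷] = 1·1 + 1·4 + 1·6 = 11.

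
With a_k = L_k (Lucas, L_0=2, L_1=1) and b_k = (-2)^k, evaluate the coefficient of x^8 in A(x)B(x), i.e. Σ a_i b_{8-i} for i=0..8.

Write out a_i and b_{8-i} for i = 0,…,8 and sum the products.
Σ = 2·256 + 1·(-128) + 3·64 + 4·(-32) + 7·16 + 11·(-8) + 18·4 + 29·(-2) + 47·1 = 533.

533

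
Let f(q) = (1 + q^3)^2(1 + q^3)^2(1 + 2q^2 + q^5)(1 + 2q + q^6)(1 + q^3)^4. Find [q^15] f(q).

504

(1 + q^3)^2 has coefficients 1,0,0,2,0,0,1 for degrees 0…6.
(1 + q^3)^2 has coefficients 1,0,0,2,0,0,1,0,0,0,0,0,0,0,0,0 for degrees 0…15.
Multiplying by (1 + 2q^2 + q^5) gives running coefficients 1,0,2,2,0,5,1,0,4,0,0,1,0,0,0,0 for degrees 0…15.
Multiplying by (1 + 2q + q^6) gives running coefficients 1,2,2,6,4,5,12,2,6,10,0,6,3,0,4,0 for degrees 0…15.
Finally multiplying by (1 + q^3)^4, the product of all factors after the first has coefficients 1,2,2,10,12,13,42,30,38,98,40,68,140,30,86,126 for degrees 0…15.
[q^15] = 1·126 + 2·140 + 1·98 = 504.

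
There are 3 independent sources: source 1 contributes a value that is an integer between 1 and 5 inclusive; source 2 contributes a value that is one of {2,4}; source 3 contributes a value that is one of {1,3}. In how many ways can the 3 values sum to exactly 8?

4

The generating function for the choices is (x + x^2 + x^3 + x^4 + x^5)·(x^2 + x^4)·(x + x^3); the count is [x^8].
(x + x^2 + x^3 + x^4 + x^5) has coefficients 0,1,1,1,1,1 for degrees 0…5.
(x^2 + x^4) has coefficients 0,0,1,0,1,0,0,0,0 for degrees 0…8.
Finally multiplying by (x + x^3), the product of all factors after the first has coefficients 0,0,0,1,0,2,0,1,0 for degrees 0…8.
[x^8] = 1·1 + 1·0 + 1·2 + 1·0 + 1·1 = 4.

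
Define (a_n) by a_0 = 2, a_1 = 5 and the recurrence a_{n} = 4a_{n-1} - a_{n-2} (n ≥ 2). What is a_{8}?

The ordinary generating function has denominator 1 - 4x + x^2.
Iterating the recurrence: a_0,…,a_{8} = 2, 5, 18, 67, 250, 933, 3482, 12995, 48498.

48498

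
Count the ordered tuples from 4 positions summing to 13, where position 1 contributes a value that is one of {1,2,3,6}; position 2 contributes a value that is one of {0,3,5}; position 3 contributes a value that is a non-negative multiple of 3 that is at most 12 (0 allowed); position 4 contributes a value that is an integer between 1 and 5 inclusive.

20

The generating function for the choices is (y + y^2 + y^3 + y^6)·(1 + y^3 + y^5)·(1 + y^3 + y^6 + y^9 + y^12)·(y + y^2 + y^3 + y^4 + y^5); the count is [y^13].
(y + y^2 + y^3 + y^6) has coefficients 0,1,1,1,0,0,1 for degrees 0…6.
(1 + y^3 + y^5) has coefficients 1,0,0,1,0,1,0,0,0,0,0,0,0,0 for degrees 0…13.
Multiplying by (1 + y^3 + y^6 + y^9 + y^12) gives running coefficients 1,0,0,2,0,1,2,0,1,2,0,1,2,0 for degrees 0…13.
Finally multiplying by (y + y^2 + y^3 + y^4 + y^5), the product of all factors after the first has coefficients 0,1,1,1,3,3,3,5,5,4,6,5,4,6 for degrees 0…13.
[y^13] = 1·4 + 1·5 + 1·6 + 1·5 = 20.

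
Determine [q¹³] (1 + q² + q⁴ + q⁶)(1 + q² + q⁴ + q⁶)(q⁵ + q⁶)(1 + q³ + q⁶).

8

(1 + q² + q⁴ + q⁶) has coefficients 1,0,1,0,1,0,1 for degrees 0…6.
(1 + q² + q⁴ + q⁶) has coefficients 1,0,1,0,1,0,1,0,0,0,0,0,0,0 for degrees 0…13.
Multiplying by (q⁵ + q⁶) gives running coefficients 0,0,0,0,0,1,1,1,1,1,1,1,1,0 for degrees 0…13.
Finally multiplying by (1 + q³ + q⁶), the product of all factors after the first has coefficients 0,0,0,0,0,1,1,1,2,2,2,3,3,2 for degrees 0…13.
[q¹³] = 1·2 + 1·3 + 1·2 + 1·1 = 8.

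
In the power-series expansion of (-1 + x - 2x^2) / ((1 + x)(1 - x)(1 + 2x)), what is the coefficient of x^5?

Partial fractions give a closed form: a_n = (2)·(-1)^n + (-1/3)·1^n + (-8/3)·(-2)^n.
At n = 5: a_5 = 83.

83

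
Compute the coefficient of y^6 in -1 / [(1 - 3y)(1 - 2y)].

-2059

The denominator gives the recurrence a_n = 5a_(n−1) − 6a_(n−2) for n ≥ 2; the numerator fixes a_0 = -1, a_1 = -5.
Iterating: -1, -5, -19, -65, -211, -665, -2059, so a_6 = -2059.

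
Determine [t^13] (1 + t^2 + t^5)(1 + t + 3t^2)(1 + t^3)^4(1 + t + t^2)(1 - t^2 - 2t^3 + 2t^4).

-32

(1 + t^2 + t^5) has coefficients 1,0,1,0,0,1 for degrees 0…5.
(1 + t + 3t^2) has coefficients 1,1,3,0,0,0,0,0,0,0,0,0,0,0 for degrees 0…13.
Multiplying by (1 + t^3)^4 gives running coefficients 1,1,3,4,4,12,6,6,18,4,4,12,1,1 for degrees 0…13.
Multiplying by (1 + t + t^2) gives running coefficients 1,2,5,8,11,20,22,24,30,28,26,20,17,14 for degrees 0…13.
Finally multiplying by (1 - t^2 - 2t^3 + 2t^4), the product of all factors after the first has coefficients 1,2,4,4,4,6,5,-2,-10,0,-8,-20,-5,-2 for degrees 0…13.
[t^13] = 1·(-2) + 1·(-20) + 1·(-10) = -32.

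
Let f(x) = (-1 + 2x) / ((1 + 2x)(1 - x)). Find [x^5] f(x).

43

The denominator gives the recurrence a_n = −a_(n−1) + 2a_(n−2) for n ≥ 2; the numerator fixes a_0 = -1, a_1 = 3.
Iterating: -1, 3, -5, 11, -21, 43, so a_5 = 43.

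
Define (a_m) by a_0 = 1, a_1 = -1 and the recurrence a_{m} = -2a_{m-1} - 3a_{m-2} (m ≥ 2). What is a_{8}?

The ordinary generating function has denominator 1 + 2y + 3y^2.
Iterating the recurrence: a_0,…,a_{8} = 1, -1, -1, 5, -7, -1, 23, -43, 17.

17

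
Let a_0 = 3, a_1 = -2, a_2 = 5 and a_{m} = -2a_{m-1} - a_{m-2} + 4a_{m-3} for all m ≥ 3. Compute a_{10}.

The ordinary generating function has denominator 1 + 2q + q^2 - 4q^3.
Iterating the recurrence: a_0,…,a_{10} = 3, -2, 5, 4, -21, 58, -79, 16, 279, -890, 1565.

1565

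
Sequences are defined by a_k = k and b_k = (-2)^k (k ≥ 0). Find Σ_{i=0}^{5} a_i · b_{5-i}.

Write out a_i and b_{5-i} for i = 0,…,5 and sum the products.
Σ = 0·(-32) + 1·16 + 2·(-8) + 3·4 + 4·(-2) + 5·1 = 9.

9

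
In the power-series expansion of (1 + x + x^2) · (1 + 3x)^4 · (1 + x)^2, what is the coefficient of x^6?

(1 + x + x^2) has coefficients 1,1,1 for degrees 0…2.
(1 + 3x)^4 has coefficients 1,12,54,108,81,0,0 for degrees 0…6.
Finally multiplying by (1 + x)^2, the product of all factors after the first has coefficients 1,14,79,228,351,270,81 for degrees 0…6.
[x^6] = 1·81 + 1·270 + 1·351 = 702.

702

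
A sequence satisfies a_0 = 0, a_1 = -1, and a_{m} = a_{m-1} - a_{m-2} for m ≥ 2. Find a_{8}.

-1

The ordinary generating function has denominator 1 - x + x^2.
Iterating the recurrence: a_0,…,a_{8} = 0, -1, -1, 0, 1, 1, 0, -1, -1.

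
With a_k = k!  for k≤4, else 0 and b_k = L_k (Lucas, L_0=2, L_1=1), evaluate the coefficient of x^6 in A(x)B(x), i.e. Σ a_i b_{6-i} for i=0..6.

This is [x^6] in the product of the two ordinary generating functions.
Σ = 1·18 + 1·11 + 2·7 + 6·4 + 24·3 + 0·1 + 0·2 = 139.

139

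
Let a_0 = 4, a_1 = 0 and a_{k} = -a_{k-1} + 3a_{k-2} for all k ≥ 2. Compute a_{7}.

-480

The ordinary generating function has denominator 1 + t - 3t^2.
Iterating the recurrence: a_0,…,a_{7} = 4, 0, 12, -12, 48, -84, 228, -480.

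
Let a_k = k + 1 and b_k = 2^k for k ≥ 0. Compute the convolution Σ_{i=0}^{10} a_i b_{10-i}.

Write out a_i and b_{10-i} for i = 0,…,10 and sum the products.
Σ = 1·1024 + 2·512 + 3·256 + 4·128 + 5·64 + 6·32 + 7·16 + 8·8 + 9·4 + 10·2 + 11·1 = 4083.

4083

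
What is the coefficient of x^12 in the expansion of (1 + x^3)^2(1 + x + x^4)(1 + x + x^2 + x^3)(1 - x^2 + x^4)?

1

(1 + x^3)^2 has coefficients 1,0,0,2,0,0,1 for degrees 0…6.
(1 + x + x^4) has coefficients 1,1,0,0,1,0,0,0,0,0,0,0,0 for degrees 0…12.
Multiplying by (1 + x + x^2 + x^3) gives running coefficients 1,2,2,2,2,1,1,1,0,0,0,0,0 for degrees 0…12.
Finally multiplying by (1 - x^2 + x^4), the product of all factors after the first has coefficients 1,2,1,0,1,1,1,2,1,0,1,1,0 for degrees 0…12.
[x^12] = 1·0 + 2·0 + 1·1 = 1.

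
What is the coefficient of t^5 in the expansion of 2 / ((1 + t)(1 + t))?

-12

The denominator gives the recurrence a_n = −2a_(n−1) − a_(n−2) for n ≥ 2; the numerator fixes a_0 = 2, a_1 = -4.
Iterating: 2, -4, 6, -8, 10, -12, so a_5 = -12.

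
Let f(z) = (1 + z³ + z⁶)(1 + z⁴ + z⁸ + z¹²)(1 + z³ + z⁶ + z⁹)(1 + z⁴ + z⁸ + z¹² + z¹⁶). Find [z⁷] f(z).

(1 + z³ + z⁶) has coefficients 1,0,0,1,0,0,1 for degrees 0…6.
(1 + z⁴ + z⁸ + z¹²) has coefficients 1,0,0,0,1,0,0,0 for degrees 0…7.
Multiplying by (1 + z³ + z⁶ + z⁹) gives running coefficients 1,0,0,1,1,0,1,1 for degrees 0…7.
Finally multiplying by (1 + z⁴ + z⁸ + z¹² + z¹⁶), the product of all factors after the first has coefficients 1,0,0,1,2,0,1,2 for degrees 0…7.
[z⁷] = 1·2 + 1·2 + 1·0 = 4.

4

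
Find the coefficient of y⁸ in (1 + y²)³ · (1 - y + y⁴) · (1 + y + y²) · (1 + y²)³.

36

(1 + y²)³ has coefficients 1,0,3,0,3,0,1 for degrees 0…6.
(1 - y + y⁴) has coefficients 1,-1,0,0,1,0,0,0,0 for degrees 0…8.
Multiplying by (1 + y + y²) gives running coefficients 1,0,0,-1,1,1,1,0,0 for degrees 0…8.
Finally multiplying by (1 + y²)³, the product of all factors after the first has coefficients 1,0,3,-1,4,-2,5,0,6 for degrees 0…8.
[y⁸] = 1·6 + 3·5 + 3·4 + 1·3 = 36.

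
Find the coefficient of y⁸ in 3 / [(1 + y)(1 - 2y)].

Partial fractions give a closed form: a_n = (1)·(-1)^n + (2)·2^n.
At n = 8: a_8 = 513.

513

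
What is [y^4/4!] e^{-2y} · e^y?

1

The EGF product rule gives c_4 = Σ_{k_1+k_2=4} C(4; k_1,k_2) · ∏ g_i(k_i), where e^{-2y} gives (-2)^k; e^y gives (1)^k.
g_1(k) for k = 0…4: 1, -2, 4, -8, 16.
g_2(k) for k = 0…4: 1, 1, 1, 1, 1.
c_4 = Σ_k C(4,k)·g_1(k)·g_2(4−k) = 1·1·1 + 4·(-2)·1 + 6·4·1 + 4·(-8)·1 + 1·16·1 = 1 − 8 + 24 − 32 + 16 = 1.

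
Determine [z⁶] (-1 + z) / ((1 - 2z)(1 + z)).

The denominator gives the recurrence a_n = a_(n−1) + 2a_(n−2) for n ≥ 2; the numerator fixes a_0 = -1, a_1 = 0.
Iterating: -1, 0, -2, -2, -6, -10, -22, so a_6 = -22.

-22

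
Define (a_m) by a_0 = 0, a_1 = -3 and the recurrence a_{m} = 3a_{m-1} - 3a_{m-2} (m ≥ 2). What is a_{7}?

81

The ordinary generating function has denominator 1 - 3z + 3z^2.
Iterating the recurrence: a_0,…,a_{7} = 0, -3, -9, -18, -27, -27, 0, 81.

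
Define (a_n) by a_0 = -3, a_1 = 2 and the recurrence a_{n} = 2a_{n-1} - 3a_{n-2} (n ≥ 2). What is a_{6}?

-119

The ordinary generating function has denominator 1 - 2z + 3z^2.
Iterating the recurrence: a_0,…,a_{6} = -3, 2, 13, 20, 1, -58, -119.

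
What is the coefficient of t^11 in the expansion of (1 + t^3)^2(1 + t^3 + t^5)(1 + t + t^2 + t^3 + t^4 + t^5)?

(1 + t^3)^2 has coefficients 1,0,0,2,0,0,1 for degrees 0…6.
(1 + t^3 + t^5) has coefficients 1,0,0,1,0,1,0,0,0,0,0,0 for degrees 0…11.
Finally multiplying by (1 + t + t^2 + t^3 + t^4 + t^5), the product of all factors after the first has coefficients 1,1,1,2,2,3,2,2,2,1,1,0 for degrees 0…11.
[t^11] = 1·0 + 2·2 + 1·3 = 7.

7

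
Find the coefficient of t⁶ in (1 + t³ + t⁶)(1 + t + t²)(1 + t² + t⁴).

3

(1 + t³ + t⁶) has coefficients 1,0,0,1,0,0,1 for degrees 0…6.
(1 + t + t²) has coefficients 1,1,1,0,0,0,0 for degrees 0…6.
Finally multiplying by (1 + t² + t⁴), the product of all factors after the first has coefficients 1,1,2,1,2,1,1 for degrees 0…6.
[t⁶] = 1·1 + 1·1 + 1·1 = 3.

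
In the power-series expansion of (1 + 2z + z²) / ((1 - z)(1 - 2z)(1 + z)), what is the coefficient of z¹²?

The denominator gives the recurrence a_n = 2a_(n−1) + a_(n−2) − 2a_(n−3) for n ≥ 3; the numerator fixes a_0 = 1, a_1 = 4, a_2 = 10.
Iterating: 1, 4, 10, 22, 46, 94, 190, 382, 766, 1534, 3070, 6142, 12286, so a_12 = 12286.

12286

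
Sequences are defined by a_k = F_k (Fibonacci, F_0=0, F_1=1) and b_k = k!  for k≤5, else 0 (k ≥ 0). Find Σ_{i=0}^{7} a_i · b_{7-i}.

This is [x^7] in the product of the two ordinary generating functions.
Σ = 0·0 + 1·0 + 1·120 + 2·24 + 3·6 + 5·2 + 8·1 + 13·1 = 217.

217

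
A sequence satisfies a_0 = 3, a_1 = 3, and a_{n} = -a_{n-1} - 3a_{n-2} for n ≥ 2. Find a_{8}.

The ordinary generating function has denominator 1 + y + 3y^2.
Iterating the recurrence: a_0,…,a_{8} = 3, 3, -12, 3, 33, -42, -57, 183, -12.

-12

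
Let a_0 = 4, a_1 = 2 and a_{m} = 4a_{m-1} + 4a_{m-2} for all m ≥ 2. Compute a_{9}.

1339904

The ordinary generating function has denominator 1 - 4x - 4x^2.
Iterating the recurrence: a_0,…,a_{9} = 4, 2, 24, 104, 512, 2464, 11904, 57472, 277504, 1339904.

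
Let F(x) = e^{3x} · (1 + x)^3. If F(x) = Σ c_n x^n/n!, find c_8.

The EGF product rule gives c_8 = Σ_{k_1+k_2=8} C(8; k_1,k_2) · ∏ g_i(k_i), where e^{3x} gives (3)^k; (1+x)^3 gives the falling factorial (3)_k.
g_1(k) for k = 0…8: 1, 3, 9, 27, 81, 243, 729, 2187, 6561.
g_2(k) for k = 0…8: 1, 3, 6, 6, 0, 0, 0, 0, 0.
c_8 = Σ_k C(8,k)·g_1(k)·g_2(8−k) = 56·243·6 + 28·729·6 + 8·2187·3 + 1·6561·1 = 81648 + 122472 + 52488 + 6561 = 263169.

263169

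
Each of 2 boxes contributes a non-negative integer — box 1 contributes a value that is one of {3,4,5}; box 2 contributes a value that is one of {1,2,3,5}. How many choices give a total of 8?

The generating function for the choices is (z³ + z⁴ + z⁵)·(z + z² + z³ + z⁵); the count is [z⁸].
(z³ + z⁴ + z⁵) has coefficients 0,0,0,1,1,1 for degrees 0…5.
(z + z² + z³ + z⁵) has coefficients 0,1,1,1,0,1,0,0,0 for degrees 0…8.
[z⁸] = 1·1 + 1·0 + 1·1 = 2.

2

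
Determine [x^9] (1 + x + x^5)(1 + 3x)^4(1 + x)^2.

(1 + x + x^5) has coefficients 1,1,0,0,0,1 for degrees 0…5.
(1 + 3x)^4 has coefficients 1,12,54,108,81,0,0,0,0,0 for degrees 0…9.
Finally multiplying by (1 + x)^2, the product of all factors after the first has coefficients 1,14,79,228,351,270,81,0,0,0 for degrees 0…9.
[x^9] = 1·0 + 1·0 + 1·351 = 351.

351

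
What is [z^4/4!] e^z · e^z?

The EGF product rule gives c_4 = Σ_{k_1+k_2=4} C(4; k_1,k_2) · ∏ g_i(k_i), where e^z gives (1)^k; e^z gives (1)^k.
g_1(k) for k = 0…4: 1, 1, 1, 1, 1.
g_2(k) for k = 0…4: 1, 1, 1, 1, 1.
c_4 = Σ_k C(4,k)·g_1(k)·g_2(4−k) = 1·1·1 + 4·1·1 + 6·1·1 + 4·1·1 + 1·1·1 = 1 + 4 + 6 + 4 + 1 = 16.

16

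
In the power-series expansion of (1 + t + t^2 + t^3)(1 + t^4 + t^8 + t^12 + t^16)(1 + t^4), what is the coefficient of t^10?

(1 + t + t^2 + t^3) has coefficients 1,1,1,1 for degrees 0…3.
(1 + t^4 + t^8 + t^12 + t^16) has coefficients 1,0,0,0,1,0,0,0,1,0,0 for degrees 0…10.
Finally multiplying by (1 + t^4), the product of all factors after the first has coefficients 1,0,0,0,2,0,0,0,2,0,0 for degrees 0…10.
[t^10] = 1·0 + 1·0 + 1·2 + 1·0 = 2.

2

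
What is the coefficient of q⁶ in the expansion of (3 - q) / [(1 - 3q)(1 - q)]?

2915

Partial fractions give a closed form: a_n = (4)·3^n + (-1)·1^n.
At n = 6: a_6 = 2915.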